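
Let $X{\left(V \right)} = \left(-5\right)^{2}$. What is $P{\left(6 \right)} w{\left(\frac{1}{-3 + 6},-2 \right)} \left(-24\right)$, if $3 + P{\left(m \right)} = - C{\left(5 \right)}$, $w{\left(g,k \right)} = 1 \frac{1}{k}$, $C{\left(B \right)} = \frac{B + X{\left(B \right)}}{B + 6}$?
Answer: $- \frac{756}{11} \approx -68.727$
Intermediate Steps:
$X{\left(V \right)} = 25$
$C{\left(B \right)} = \frac{25 + B}{6 + B}$ ($C{\left(B \right)} = \frac{B + 25}{B + 6} = \frac{25 + B}{6 + B}$)
$w{\left(g,k \right)} = \frac{1}{k}$
$P{\left(m \right)} = - \frac{63}{11}$ ($P{\left(m \right)} = -3 - \frac{25 + 5}{6 + 5} = -3 - \frac{1}{11} \cdot 30 = -3 - \frac{30}{11} = - \frac{63}{11}$)
$P{\left(6 \right)} w{\left(\frac{1}{-3 + 6},-2 \right)} \left(-24\right) = - \frac{63}{11 \left(-2\right)} \left(-24\right) = \left(- \frac{63}{11}\right) \left(- \frac{1}{2}\right) \left(-24\right) = \frac{63}{22} \left(-24\right) = - \frac{756}{11}$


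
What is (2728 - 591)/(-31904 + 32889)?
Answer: 2137/985 ≈ 2.1695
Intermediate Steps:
(2728 - 591)/(-31904 + 32889) = 2137/985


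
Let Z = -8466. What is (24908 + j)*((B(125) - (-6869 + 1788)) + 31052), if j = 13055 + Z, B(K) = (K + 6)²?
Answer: 1572013118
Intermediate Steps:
B(K) = (6 + K)²
j = 4589 (j = 13055 - 8466 = 4589)
(24908 + j)*((B(125) - (-6869 + 1788)) + 31052) = (24908 + 4589)*(((6 + 125)² - (-6869 + 1788)) + 31052) = 29497*((131² - 1*(-5081)) + 31052) = 29497*((17161 + 5081) + 31052) = 29497*(22242 + 31052) = 29497*53294 = 1572013118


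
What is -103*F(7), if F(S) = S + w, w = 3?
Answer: -1030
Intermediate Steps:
F(S) = 3 + S (F(S) = S + 3 = 3 + S)
-103*F(7) = -103*(3 + 7) = -103*10 = -1030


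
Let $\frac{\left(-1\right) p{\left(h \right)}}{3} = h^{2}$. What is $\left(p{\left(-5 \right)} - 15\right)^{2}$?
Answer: $8100$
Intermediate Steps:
$p{\left(h \right)} = - 3 h^{2}$
$\left(p{\left(-5 \right)} - 15\right)^{2} = \left(- 3 \left(-5\right)^{2} - 15\right)^{2} = \left(\left(-3\right) 25 - 15\right)^{2} = \left(-75 - 15\right)^{2} = \left(-90\right)^{2} = 8100$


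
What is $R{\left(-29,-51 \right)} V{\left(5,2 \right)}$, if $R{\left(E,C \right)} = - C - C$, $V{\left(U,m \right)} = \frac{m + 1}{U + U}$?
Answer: $\frac{153}{5} \approx 30.6$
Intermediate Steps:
$V{\left(U,m \right)} = \frac{1 + m}{2 U}$
$R{\left(E,C \right)} = - 2 C$
$R{\left(-29,-51 \right)} V{\left(5,2 \right)} = \left(-2\right) \left(-51\right) \frac{1 + 2}{2 \cdot 5} = 102 \cdot \frac{1}{2} \cdot \frac{1}{5} \cdot 3 = 102 \cdot \frac{3}{10} = \frac{153}{5}$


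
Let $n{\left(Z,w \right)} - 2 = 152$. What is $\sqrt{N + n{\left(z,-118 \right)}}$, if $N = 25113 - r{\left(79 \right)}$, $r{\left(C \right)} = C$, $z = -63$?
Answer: $2 \sqrt{6297} \approx 158.71$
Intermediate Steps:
$n{\left(Z,w \right)} = 154$ ($n{\left(Z,w \right)} = 2 + 152 = 154$)
$N = 25034$ ($N = 25113 - 79 = 25034$)
$\sqrt{N + n{\left(z,-118 \right)}} = \sqrt{25034 + 154} = \sqrt{25188} = 2 \sqrt{6297}$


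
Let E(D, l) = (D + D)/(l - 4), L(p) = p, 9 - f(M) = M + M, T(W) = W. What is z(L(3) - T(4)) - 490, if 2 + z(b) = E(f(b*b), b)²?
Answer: -12104/25 ≈ -484.16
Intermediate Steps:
f(M) = 9 - 2*M (f(M) = 9 - (M + M) = 9 - 2*M)
E(D, l) = 2*D/(-4 + l) (E(D, l) = (2*D)/(-4 + l) = 2*D/(-4 + l))
z(b) = -2 + 4*(9 - 2*b²)²/(-4 + b)² (z(b) = -2 + (2*(9 - 2*b*b)/(-4 + b))² = -2 + (2*(9 - 2*b²)/(-4 + b))² = -2 + 4*(9 - 2*b²)²/(-4 + b)²)
z(L(3) - T(4)) - 490 = (-2 + 4*(-9 + 2*(3 - 1*4)²)²/(-4 + (3 - 1*4))²) - 490 = (-2 + 4*(-9 + 2*(3 - 4)²)²/(-4 + (3 - 4))²) - 490 = (-2 + 4*(-9 + 2*(-1)²)²/(-4 - 1)²) - 490 = (-2 + 4*(-9 + 2*1)²/(-5)²) - 490 = (-2 + 4*(-9 + 2)²*(1/25)) - 490 = (-2 + 4*(-7)²*(1/25)) - 490 = (-2 + 4*49*(1/25)) - 490 = (-2 + 196/25) - 490 = 146/25 - 490 = -12104/25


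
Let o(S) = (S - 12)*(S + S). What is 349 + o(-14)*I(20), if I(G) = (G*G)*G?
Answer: 5824349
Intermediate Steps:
o(S) = 2*S*(-12 + S) (o(S) = (-12 + S)*(2*S) = 2*S*(-12 + S))
I(G) = G**3 (I(G) = G**2*G = G**3)
349 + o(-14)*I(20) = 349 + (2*(-14)*(-12 - 14))*20**3 = 349 + (2*(-14)*(-26))*8000 = 349 + 728*8000 = 349 + 5824000 = 5824349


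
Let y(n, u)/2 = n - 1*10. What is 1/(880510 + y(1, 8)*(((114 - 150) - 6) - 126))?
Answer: 1/883534 ≈ 1.1318e-6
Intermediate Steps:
y(n, u) = -20 + 2*n (y(n, u) = 2*(n - 1*10) = 2*(n - 10) = 2*(-10 + n) = -20 + 2*n)
1/(880510 + y(1, 8)*(((114 - 150) - 6) - 126)) = 1/(880510 + (-20 + 2*1)*(((114 - 150) - 6) - 126)) = 1/(880510 + (-20 + 2)*((-36 - 6) - 126)) = 1/(880510 - 18*(-42 - 126)) = 1/(880510 - 18*(-168)) = 1/(880510 + 3024) = 1/883534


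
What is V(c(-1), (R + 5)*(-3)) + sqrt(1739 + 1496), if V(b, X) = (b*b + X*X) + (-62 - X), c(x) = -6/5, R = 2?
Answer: 10036/25 + sqrt(3235) ≈ 458.32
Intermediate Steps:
c(x) = -6/5 (c(x) = -6*1/5 = -6/5)
V(b, X) = -62 + X**2 + b**2 - X (V(b, X) = (b**2 + X**2) + (-62 - X) = (X**2 + b**2) + (-62 - X) = -62 + X**2 + b**2 - X)
V(c(-1), (R + 5)*(-3)) + sqrt(1739 + 1496) = (-62 + ((2 + 5)*(-3))**2 + (-6/5)**2 - (2 + 5)*(-3)) + sqrt(1739 + 1496) = (-62 + (7*(-3))**2 + 36/25 - 7*(-3)) + sqrt(3235) = (-62 + (-21)**2 + 36/25 - 1*(-21)) + sqrt(3235) = (-62 + 441 + 36/25 + 21) + sqrt(3235) = 10036/25 + sqrt(3235)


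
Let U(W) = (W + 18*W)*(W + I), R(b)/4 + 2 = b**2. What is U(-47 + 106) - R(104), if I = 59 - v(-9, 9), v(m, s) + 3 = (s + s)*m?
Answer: 273987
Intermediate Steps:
v(m, s) = -3 + 2*m*s (v(m, s) = -3 + (s + s)*m = -3 + (2*s)*m = -3 + 2*m*s)
I = 224 (I = 59 - (-3 + 2*(-9)*9) = 59 - (-3 - 162) = 59 - 1*(-165) = 59 + 165 = 224)
R(b) = -8 + 4*b**2
U(W) = 19*W*(224 + W) (U(W) = (W + 18*W)*(W + 224) = (19*W)*(224 + W) = 19*W*(224 + W))
U(-47 + 106) - R(104) = 19*(-47 + 106)*(224 + (-47 + 106)) - (-8 + 4*104**2) = 19*59*(224 + 59) - (-8 + 4*10816) = 19*59*283 - (-8 + 43264) = 317243 - 1*43256 = 317243 - 43256 = 273987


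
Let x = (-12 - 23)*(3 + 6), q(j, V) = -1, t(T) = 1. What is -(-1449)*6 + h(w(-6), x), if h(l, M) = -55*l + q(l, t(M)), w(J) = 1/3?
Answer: 26024/3 ≈ 8674.7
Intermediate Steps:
w(J) = ⅓
x = -315 (x = -35*9 = -315)
h(l, M) = -1 - 55*l (h(l, M) = -55*l - 1 = -1 - 55*l)
-(-1449)*6 + h(w(-6), x) = -(-1449)*6 + (-1 - 55*⅓) = -161*(-54) + (-1 - 55/3) = 8694 - 58/3 = 26024/3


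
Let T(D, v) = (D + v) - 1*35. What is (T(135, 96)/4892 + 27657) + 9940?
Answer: 45981180/1223 ≈ 37597.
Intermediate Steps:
T(D, v) = -35 + D + v (T(D, v) = (D + v) - 35 = -35 + D + v)
(T(135, 96)/4892 + 27657) + 9940 = ((-35 + 135 + 96)/4892 + 27657) + 9940 = (196*(1/4892) + 27657) + 9940 = (49/1223 + 27657) + 9940 = 33824560/1223 + 9940 = 45981180/1223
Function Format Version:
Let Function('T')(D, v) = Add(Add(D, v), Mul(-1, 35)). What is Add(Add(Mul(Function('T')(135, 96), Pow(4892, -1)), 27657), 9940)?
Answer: Rational(45981180, 1223) ≈ 37597.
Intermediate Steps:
Function('T')(D, v) = Add(-35, D, v) (Function('T')(D, v) = Add(Add(D, v), -35) = Add(-35, D, v))
Add(Add(Mul(Function('T')(135, 96), Pow(4892, -1)), 27657), 9940) = Add(Add(Mul(Add(-35, 135, 96), Pow(4892, -1)), 27657), 9940) = Add(Add(Mul(196, Rational(1, 4892)), 27657), 9940) = Add(Add(Rational(49, 1223), 27657), 9940) = Add(Rational(33824560, 1223), 9940) = Rational(45981180, 1223)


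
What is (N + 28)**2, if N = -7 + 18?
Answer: 1521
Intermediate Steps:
N = 11
(N + 28)**2 = (11 + 28)**2 = 39**2 = 1521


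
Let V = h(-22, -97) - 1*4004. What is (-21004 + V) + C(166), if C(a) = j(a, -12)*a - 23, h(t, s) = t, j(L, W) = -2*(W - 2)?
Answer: -20405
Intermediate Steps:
j(L, W) = 4 - 2*W (j(L, W) = -2*(-2 + W) = 4 - 2*W)
C(a) = -23 + 28*a (C(a) = (4 - 2*(-12))*a - 23 = (4 + 24)*a - 23 = 28*a - 23 = -23 + 28*a)
V = -4026 (V = -22 - 1*4004 = -22 - 4004 = -4026)
(-21004 + V) + C(166) = (-21004 - 4026) + (-23 + 28*166) = -25030 + (-23 + 4648) = -25030 + 4625 = -20405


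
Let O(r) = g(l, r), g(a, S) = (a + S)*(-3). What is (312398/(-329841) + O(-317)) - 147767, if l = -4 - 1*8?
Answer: -48414374378/329841 ≈ -1.4678e+5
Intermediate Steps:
l = -12 (l = -4 - 8 = -12)
g(a, S) = -3*S - 3*a (g(a, S) = (S + a)*(-3) = -3*S - 3*a)
O(r) = 36 - 3*r (O(r) = -3*r - 3*(-12) = -3*r + 36 = 36 - 3*r)
(312398/(-329841) + O(-317)) - 147767 = (312398/(-329841) + (36 - 3*(-317))) - 147767 = (312398*(-1/329841) + (36 + 951)) - 147767 = (-312398/329841 + 987) - 147767 = 325240669/329841 - 147767 = -48414374378/329841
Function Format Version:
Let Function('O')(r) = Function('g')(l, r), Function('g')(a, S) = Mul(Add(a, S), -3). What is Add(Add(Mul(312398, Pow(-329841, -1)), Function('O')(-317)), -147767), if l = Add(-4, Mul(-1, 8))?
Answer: Rational(-48414374378, 329841) ≈ -1.4678e+5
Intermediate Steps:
l = -12 (l = Add(-4, -8) = -12)
Function('g')(a, S) = Add(Mul(-3, S), Mul(-3, a)) (Function('g')(a, S) = Mul(Add(S, a), -3) = Add(Mul(-3, S), Mul(-3, a)))
Function('O')(r) = Add(36, Mul(-3, r)) (Function('O')(r) = Add(Mul(-3, r), Mul(-3, -12)) = Add(Mul(-3, r), 36) = Add(36, Mul(-3, r)))
Add(Add(Mul(312398, Pow(-329841, -1)), Function('O')(-317)), -147767) = Add(Add(Mul(312398, Pow(-329841, -1)), Add(36, Mul(-3, -317))), -147767) = Add(Add(Mul(312398, Rational(-1, 329841)), Add(36, 951)), -147767) = Add(Add(Rational(-312398, 329841), 987), -147767) = Add(Rational(325240669, 329841), -147767) = Rational(-48414374378, 329841)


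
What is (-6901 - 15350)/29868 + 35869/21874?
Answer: 97436153/108888772 ≈ 0.89482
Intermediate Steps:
(-6901 - 15350)/29868 + 35869/21874 = -22251*1/29868 + 35869*(1/21874) = -7417/9956 + 35869/21874 = 97436153/108888772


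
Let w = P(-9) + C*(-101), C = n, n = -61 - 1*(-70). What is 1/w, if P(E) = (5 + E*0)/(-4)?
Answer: -4/3641 ≈ -0.0010986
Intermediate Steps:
P(E) = -5/4 (P(E) = (5 + 0)*(-¼) = 5*(-¼) = -5/4)
n = 9 (n = -61 + 70 = 9)
C = 9
w = -3641/4 (w = -5/4 + 9*(-101) = -5/4 - 909 = -3641/4 ≈ -910.25)
1/w = 1/(-3641/4) = -4/3641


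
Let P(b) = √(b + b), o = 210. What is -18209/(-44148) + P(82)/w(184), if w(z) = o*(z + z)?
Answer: 18209/44148 + √41/38640 ≈ 0.41262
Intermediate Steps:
P(b) = √2*√b (P(b) = √(2*b) = √2*√b)
w(z) = 420*z (w(z) = 210*(z + z) = 210*(2*z) = 420*z)
-18209/(-44148) + P(82)/w(184) = -18209/(-44148) + (√2*√82)/((420*184)) = -18209*(-1/44148) + (2*√41)/77280 = 18209/44148 + (2*√41)*(1/77280) = 18209/44148 + √41/38640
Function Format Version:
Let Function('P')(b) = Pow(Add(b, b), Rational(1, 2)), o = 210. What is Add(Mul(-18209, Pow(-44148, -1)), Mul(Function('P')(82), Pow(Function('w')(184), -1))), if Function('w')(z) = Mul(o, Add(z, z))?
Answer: Add(Rational(18209, 44148), Mul(Rational(1, 38640), Pow(41, Rational(1, 2)))) ≈ 0.41262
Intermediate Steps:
Function('P')(b) = Mul(Pow(2, Rational(1, 2)), Pow(b, Rational(1, 2))) (Function('P')(b) = Pow(Mul(2, b), Rational(1, 2)) = Mul(Pow(2, Rational(1, 2)), Pow(b, Rational(1, 2))))
Function('w')(z) = Mul(420, z) (Function('w')(z) = Mul(210, Add(z, z)) = Mul(210, Mul(2, z)) = Mul(420, z))
Add(Mul(-18209, Pow(-44148, -1)), Mul(Function('P')(82), Pow(Function('w')(184), -1))) = Add(Mul(-18209, Pow(-44148, -1)), Mul(Mul(Pow(2, Rational(1, 2)), Pow(82, Rational(1, 2))), Pow(Mul(420, 184), -1))) = Add(Mul(-18209, Rational(-1, 44148)), Mul(Mul(2, Pow(41, Rational(1, 2))), Pow(77280, -1))) = Add(Rational(18209, 44148), Mul(Mul(2, Pow(41, Rational(1, 2))), Rational(1, 77280))) = Add(Rational(18209, 44148), Mul(Rational(1, 38640), Pow(41, Rational(1, 2))))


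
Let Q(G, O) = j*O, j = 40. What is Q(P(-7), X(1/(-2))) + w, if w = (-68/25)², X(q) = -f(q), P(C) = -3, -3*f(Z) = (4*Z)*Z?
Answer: 38872/1875 ≈ 20.732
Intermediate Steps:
f(Z) = -4*Z²/3 (f(Z) = -4*Z*Z/3 = -4*Z²/3)
X(q) = 4*q²/3 (X(q) = -(-4)*q²/3 = 4*q²/3)
Q(G, O) = 40*O
w = 4624/625 (w = (-68*1/25)² = (-68/25)² = 4624/625 ≈ 7.3984)
Q(P(-7), X(1/(-2))) + w = 40*(4*(1/(-2))²/3) + 4624/625 = 40*(4*(-½)²/3) + 4624/625 = 40*((4/3)*(¼)) + 4624/625 = 40*(⅓) + 4624/625 = 40/3 + 4624/625 = 38872/1875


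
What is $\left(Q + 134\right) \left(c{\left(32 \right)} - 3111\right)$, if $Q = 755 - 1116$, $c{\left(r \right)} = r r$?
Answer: $473749$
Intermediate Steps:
$c{\left(r \right)} = r^{2}$
$Q = -361$
$\left(Q + 134\right) \left(c{\left(32 \right)} - 3111\right) = \left(-361 + 134\right) \left(32^{2} - 3111\right) = - 227 \left(1024 - 3111\right) = \left(-227\right) \left(-2087\right) = 473749$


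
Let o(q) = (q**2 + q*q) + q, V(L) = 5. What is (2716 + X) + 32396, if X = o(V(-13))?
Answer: 35167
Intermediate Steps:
o(q) = q + 2*q**2 (o(q) = (q**2 + q**2) + q = 2*q**2 + q = q + 2*q**2)
X = 55 (X = 5*(1 + 2*5) = 5*(1 + 10) = 5*11 = 55)
(2716 + X) + 32396 = (2716 + 55) + 32396 = 2771 + 32396 = 35167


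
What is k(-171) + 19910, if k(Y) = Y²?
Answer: 49151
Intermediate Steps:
k(-171) + 19910 = (-171)² + 19910 = 29241 + 19910 = 49151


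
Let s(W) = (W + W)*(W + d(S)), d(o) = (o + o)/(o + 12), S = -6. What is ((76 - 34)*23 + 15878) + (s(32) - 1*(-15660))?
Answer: 34424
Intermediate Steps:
d(o) = 2*o/(12 + o) (d(o) = (2*o)/(12 + o) = 2*o/(12 + o))
s(W) = 2*W*(-2 + W) (s(W) = (W + W)*(W + 2*(-6)/(12 - 6)) = (2*W)*(W + 2*(-6)/6) = (2*W)*(W + 2*(-6)*(1/6)) = (2*W)*(W - 2) = (2*W)*(-2 + W) = 2*W*(-2 + W))
((76 - 34)*23 + 15878) + (s(32) - 1*(-15660)) = ((76 - 34)*23 + 15878) + (2*32*(-2 + 32) - 1*(-15660)) = (42*23 + 15878) + (2*32*30 + 15660) = (966 + 15878) + (1920 + 15660) = 16844 + 17580 = 34424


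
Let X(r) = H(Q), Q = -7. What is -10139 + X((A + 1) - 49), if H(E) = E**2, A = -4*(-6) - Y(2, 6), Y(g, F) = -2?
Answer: -10090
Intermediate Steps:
A = 26 (A = -4*(-6) - 1*(-2) = 24 + 2 = 26)
X(r) = 49 (X(r) = (-7)**2 = 49)
-10139 + X((A + 1) - 49) = -10139 + 49 = -10090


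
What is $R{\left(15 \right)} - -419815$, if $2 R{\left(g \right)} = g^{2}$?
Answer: $\frac{839855}{2} \approx 4.1993 \cdot 10^{5}$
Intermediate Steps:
$R{\left(g \right)} = \frac{g^{2}}{2}$
$R{\left(15 \right)} - -419815 = \frac{15^{2}}{2} - -419815 = \frac{1}{2} \cdot 225 + 419815 = \frac{225}{2} + 419815 = \frac{839855}{2}$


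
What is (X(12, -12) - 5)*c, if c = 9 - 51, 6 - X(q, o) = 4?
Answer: 126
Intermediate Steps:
X(q, o) = 2 (X(q, o) = 6 - 1*4 = 6 - 4 = 2)
c = -42
(X(12, -12) - 5)*c = (2 - 5)*(-42) = -3*(-42) = 126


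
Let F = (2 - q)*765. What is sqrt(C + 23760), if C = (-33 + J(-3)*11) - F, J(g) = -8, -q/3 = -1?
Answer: 2*sqrt(6101) ≈ 156.22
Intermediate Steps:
q = 3 (q = -3*(-1) = 3)
F = -765 (F = (2 - 1*3)*765 = (2 - 3)*765 = -1*765 = -765)
C = 644 (C = (-33 - 8*11) - 1*(-765) = (-33 - 88) + 765 = -121 + 765 = 644)
sqrt(C + 23760) = sqrt(644 + 23760) = sqrt(24404) = 2*sqrt(6101)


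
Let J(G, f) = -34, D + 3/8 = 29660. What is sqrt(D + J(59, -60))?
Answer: sqrt(474010)/4 ≈ 172.12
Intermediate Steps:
D = 237277/8 (D = -3/8 + 29660 = 237277/8 ≈ 29660.)
sqrt(D + J(59, -60)) = sqrt(237277/8 - 34) = sqrt(237005/8) = sqrt(474010)/4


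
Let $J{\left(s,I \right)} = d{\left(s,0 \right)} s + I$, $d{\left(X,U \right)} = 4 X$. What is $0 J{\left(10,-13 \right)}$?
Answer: $0$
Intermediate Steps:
$J{\left(s,I \right)} = I + 4 s^{2}$ ($J{\left(s,I \right)} = 4 s s + I = 4 s^{2} + I = I + 4 s^{2}$)
$0 J{\left(10,-13 \right)} = 0 \left(-13 + 4 \cdot 10^{2}\right) = 0 \left(-13 + 4 \cdot 100\right) = 0 \left(-13 + 400\right) = 0 \cdot 387 = 0$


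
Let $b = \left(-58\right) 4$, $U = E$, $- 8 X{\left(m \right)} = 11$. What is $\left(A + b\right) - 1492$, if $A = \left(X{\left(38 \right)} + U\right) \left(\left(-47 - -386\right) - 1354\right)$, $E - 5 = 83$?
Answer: $- \frac{717187}{8} \approx -89648.0$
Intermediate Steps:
$E = 88$ ($E = 5 + 83 = 88$)
$X{\left(m \right)} = - \frac{11}{8}$ ($X{\left(m \right)} = \left(- \frac{1}{8}\right) 11 = - \frac{11}{8}$)
$U = 88$
$b = -232$
$A = - \frac{703395}{8}$ ($A = \left(- \frac{11}{8} + 88\right) \left(\left(-47 - -386\right) - 1354\right) = \frac{693 \left(\left(-47 + 386\right) - 1354\right)}{8} = \frac{693 \left(339 - 1354\right)}{8} = \frac{693}{8} \left(-1015\right) = - \frac{703395}{8} \approx -87924.0$)
$\left(A + b\right) - 1492 = \left(- \frac{703395}{8} - 232\right) - 1492 = - \frac{705251}{8} - 1492 = - \frac{717187}{8}$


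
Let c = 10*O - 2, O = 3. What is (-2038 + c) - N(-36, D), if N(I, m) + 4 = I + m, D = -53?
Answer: -1917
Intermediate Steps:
N(I, m) = -4 + I + m (N(I, m) = -4 + (I + m) = -4 + I + m)
c = 28 (c = 10*3 - 2 = 30 - 2 = 28)
(-2038 + c) - N(-36, D) = (-2038 + 28) - (-4 - 36 - 53) = -2010 - 1*(-93) = -2010 + 93 = -1917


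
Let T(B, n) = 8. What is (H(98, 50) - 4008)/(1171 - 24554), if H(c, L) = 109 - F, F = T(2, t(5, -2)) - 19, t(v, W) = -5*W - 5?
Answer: 3888/23383 ≈ 0.16627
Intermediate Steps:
t(v, W) = -5 - 5*W
F = -11 (F = 8 - 19 = -11)
H(c, L) = 120 (H(c, L) = 109 - 1*(-11) = 109 + 11 = 120)
(H(98, 50) - 4008)/(1171 - 24554) = (120 - 4008)/(1171 - 24554) = -3888/(-23383) = -3888*(-1/23383) = 3888/23383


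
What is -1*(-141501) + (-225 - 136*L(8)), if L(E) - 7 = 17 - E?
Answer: 139100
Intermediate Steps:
L(E) = 24 - E (L(E) = 7 + (17 - E) = 24 - E)
-1*(-141501) + (-225 - 136*L(8)) = -1*(-141501) + (-225 - 136*(24 - 1*8)) = 141501 + (-225 - 136*(24 - 8)) = 141501 + (-225 - 136*16) = 141501 + (-225 - 2176) = 141501 - 2401 = 139100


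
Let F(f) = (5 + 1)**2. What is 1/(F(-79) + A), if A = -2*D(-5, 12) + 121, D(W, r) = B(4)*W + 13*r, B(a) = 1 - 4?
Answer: -1/185 ≈ -0.0054054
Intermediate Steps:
B(a) = -3
F(f) = 36 (F(f) = 6**2 = 36)
D(W, r) = -3*W + 13*r
A = -221 (A = -2*(-3*(-5) + 13*12) + 121 = -2*(15 + 156) + 121 = -2*171 + 121 = -342 + 121 = -221)
1/(F(-79) + A) = 1/(36 - 221) = 1/(-185) = -1/185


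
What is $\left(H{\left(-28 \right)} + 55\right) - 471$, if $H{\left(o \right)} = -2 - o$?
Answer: $-390$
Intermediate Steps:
$\left(H{\left(-28 \right)} + 55\right) - 471 = \left(\left(-2 - -28\right) + 55\right) - 471 = \left(\left(-2 + 28\right) + 55\right) - 471 = \left(26 + 55\right) - 471 = 81 - 471 = -390$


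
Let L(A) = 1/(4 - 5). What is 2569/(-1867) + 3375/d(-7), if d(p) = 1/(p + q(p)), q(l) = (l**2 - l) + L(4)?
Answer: 302451431/1867 ≈ 1.6200e+5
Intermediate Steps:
L(A) = -1 (L(A) = 1/(-1) = -1)
q(l) = -1 + l**2 - l (q(l) = (l**2 - l) - 1 = -1 + l**2 - l)
d(p) = 1/(-1 + p**2) (d(p) = 1/(p + (-1 + p**2 - p)) = 1/(-1 + p**2))
2569/(-1867) + 3375/d(-7) = 2569/(-1867) + 3375/(1/(-1 + (-7)**2)) = 2569*(-1/1867) + 3375/(1/(-1 + 49)) = -2569/1867 + 3375/(1/48) = -2569/1867 + 3375*48 = -2569/1867 + 162000 = 302451431/1867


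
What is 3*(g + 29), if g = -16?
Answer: 39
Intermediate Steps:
3*(g + 29) = 3*(-16 + 29) = 3*13 = 39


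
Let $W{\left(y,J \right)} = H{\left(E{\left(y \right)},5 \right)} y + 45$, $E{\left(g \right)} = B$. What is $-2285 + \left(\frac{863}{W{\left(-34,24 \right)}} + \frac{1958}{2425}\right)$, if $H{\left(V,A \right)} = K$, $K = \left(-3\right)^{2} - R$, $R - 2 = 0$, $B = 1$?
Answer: $- \frac{1071152006}{468025} \approx -2288.7$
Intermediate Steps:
$R = 2$ ($R = 2 + 0 = 2$)
$K = 7$ ($K = \left(-3\right)^{2} - 2 = 9 - 2 = 7$)
$E{\left(g \right)} = 1$
$H{\left(V,A \right)} = 7$
$W{\left(y,J \right)} = 45 + 7 y$ ($W{\left(y,J \right)} = 7 y + 45 = 45 + 7 y$)
$-2285 + \left(\frac{863}{W{\left(-34,24 \right)}} + \frac{1958}{2425}\right) = -2285 + \left(\frac{863}{45 + 7 \left(-34\right)} + \frac{1958}{2425}\right) = -2285 + \left(\frac{863}{45 - 238} + 1958 \cdot \frac{1}{2425}\right) = -2285 + \left(\frac{863}{-193} + \frac{1958}{2425}\right) = -2285 + \left(863 \left(- \frac{1}{193}\right) + \frac{1958}{2425}\right) = -2285 + \left(- \frac{863}{193} + \frac{1958}{2425}\right) = -2285 - \frac{1714881}{468025} = - \frac{1071152006}{468025}$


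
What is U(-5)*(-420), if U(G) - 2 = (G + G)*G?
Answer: -21840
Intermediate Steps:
U(G) = 2 + 2*G² (U(G) = 2 + (G + G)*G = 2 + (2*G)*G = 2 + 2*G²)
U(-5)*(-420) = (2 + 2*(-5)²)*(-420) = (2 + 2*25)*(-420) = (2 + 50)*(-420) = 52*(-420) = -21840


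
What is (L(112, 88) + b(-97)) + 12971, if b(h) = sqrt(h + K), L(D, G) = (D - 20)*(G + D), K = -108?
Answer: 31371 + I*sqrt(205) ≈ 31371.0 + 14.318*I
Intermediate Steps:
L(D, G) = (-20 + D)*(D + G)
b(h) = sqrt(-108 + h) (b(h) = sqrt(h - 108) = sqrt(-108 + h))
(L(112, 88) + b(-97)) + 12971 = ((112**2 - 20*112 - 20*88 + 112*88) + sqrt(-108 - 97)) + 12971 = ((12544 - 2240 - 1760 + 9856) + sqrt(-205)) + 12971 = (18400 + I*sqrt(205)) + 12971 = 31371 + I*sqrt(205)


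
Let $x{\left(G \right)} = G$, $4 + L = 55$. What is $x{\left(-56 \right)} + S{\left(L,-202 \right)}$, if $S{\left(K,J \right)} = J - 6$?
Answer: $-264$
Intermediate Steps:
$L = 51$ ($L = -4 + 55 = 51$)
$S{\left(K,J \right)} = -6 + J$ ($S{\left(K,J \right)} = J - 6 = -6 + J$)
$x{\left(-56 \right)} + S{\left(L,-202 \right)} = -56 - 208 = -264$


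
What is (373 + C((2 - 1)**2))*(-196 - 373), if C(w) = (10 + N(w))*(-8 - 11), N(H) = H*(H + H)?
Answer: -82505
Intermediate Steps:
N(H) = 2*H**2 (N(H) = H*(2*H) = 2*H**2)
C(w) = -190 - 38*w**2 (C(w) = (10 + 2*w**2)*(-8 - 11) = (10 + 2*w**2)*(-19) = -190 - 38*w**2)
(373 + C((2 - 1)**2))*(-196 - 373) = (373 + (-190 - 38*(2 - 1)**4))*(-196 - 373) = (373 + (-190 - 38*(1**2)**2))*(-569) = (373 + (-190 - 38*1**2))*(-569) = (373 + (-190 - 38*1))*(-569) = (373 + (-190 - 38))*(-569) = (373 - 228)*(-569) = 145*(-569) = -82505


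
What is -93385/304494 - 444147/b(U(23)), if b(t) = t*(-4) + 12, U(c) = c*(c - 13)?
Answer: 3556718501/7275804 ≈ 488.84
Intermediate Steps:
U(c) = c*(-13 + c)
b(t) = 12 - 4*t (b(t) = -4*t + 12 = 12 - 4*t)
-93385/304494 - 444147/b(U(23)) = -93385/304494 - 444147/(12 - 92*(-13 + 23)) = -93385*1/304494 - 444147/(12 - 92*10) = -4915/16026 - 444147/(12 - 4*230) = -4915/16026 - 444147/(12 - 920) = -4915/16026 - 444147/(-908) = -4915/16026 - 444147*(-1/908) = -4915/16026 + 444147/908 = 3556718501/7275804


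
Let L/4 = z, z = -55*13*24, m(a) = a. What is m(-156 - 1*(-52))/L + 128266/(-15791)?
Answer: -84639769/10422060 ≈ -8.1212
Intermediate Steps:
z = -17160 (z = -715*24 = -17160)
L = -68640 (L = 4*(-17160) = -68640)
m(-156 - 1*(-52))/L + 128266/(-15791) = (-156 - 1*(-52))/(-68640) + 128266/(-15791) = (-156 + 52)*(-1/68640) + 128266*(-1/15791) = -104*(-1/68640) - 128266/15791 = 1/660 - 128266/15791 = -84639769/10422060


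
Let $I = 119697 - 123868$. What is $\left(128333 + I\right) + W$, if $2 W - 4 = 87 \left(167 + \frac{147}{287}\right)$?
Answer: $\frac{5389482}{41} \approx 1.3145 \cdot 10^{5}$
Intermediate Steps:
$W = \frac{298840}{41}$ ($W = 2 + \frac{87 \left(167 + \frac{147}{287}\right)}{2} = 2 + \frac{87 \left(167 + 147 \cdot \frac{1}{287}\right)}{2} = 2 + \frac{87 \left(167 + \frac{21}{41}\right)}{2} = 2 + \frac{87 \cdot \frac{6868}{41}}{2} = 2 + \frac{1}{2} \cdot \frac{597516}{41} = 2 + \frac{298758}{41} = \frac{298840}{41} \approx 7288.8$)
$I = -4171$ ($I = 119697 - 123868 = -4171$)
$\left(128333 + I\right) + W = \left(128333 - 4171\right) + \frac{298840}{41} = 124162 + \frac{298840}{41} = \frac{5389482}{41}$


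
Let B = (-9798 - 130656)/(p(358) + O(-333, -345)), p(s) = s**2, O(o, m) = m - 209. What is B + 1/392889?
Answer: -3941621714/3581183235 ≈ -1.1006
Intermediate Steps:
O(o, m) = -209 + m
B = -70227/63805 (B = (-9798 - 130656)/(358**2 + (-209 - 345)) = -140454/(128164 - 554) = -140454/127610 = -140454*1/127610 = -70227/63805 ≈ -1.1007)
B + 1/392889 = -70227/63805 + 1/392889 = -3941621714/3581183235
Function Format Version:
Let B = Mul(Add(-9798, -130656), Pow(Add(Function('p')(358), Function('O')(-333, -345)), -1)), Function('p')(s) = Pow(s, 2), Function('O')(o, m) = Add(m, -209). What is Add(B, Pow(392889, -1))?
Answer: Rational(-3941621714, 3581183235) ≈ -1.1006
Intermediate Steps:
Function('O')(o, m) = Add(-209, m)
B = Rational(-70227, 63805) (B = Mul(Add(-9798, -130656), Pow(Add(Pow(358, 2), Add(-209, -345)), -1)) = Mul(-140454, Pow(Add(128164, -554), -1)) = Mul(-140454, Pow(127610, -1)) = Mul(-140454, Rational(1, 127610)) = Rational(-70227, 63805) ≈ -1.1007)
Add(B, Pow(392889, -1)) = Add(Rational(-70227, 63805), Pow(392889, -1)) = Add(Rational(-70227, 63805), Rational(1, 392889)) = Rational(-3941621714, 3581183235)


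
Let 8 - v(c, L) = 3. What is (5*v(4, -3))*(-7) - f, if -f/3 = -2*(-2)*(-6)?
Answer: -247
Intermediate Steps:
f = 72 (f = -3*(-2*(-2))*(-6) = -12*(-6) = -3*(-24) = 72)
v(c, L) = 5 (v(c, L) = 8 - 1*3 = 8 - 3 = 5)
(5*v(4, -3))*(-7) - f = (5*5)*(-7) - 1*72 = 25*(-7) - 72 = -175 - 72 = -247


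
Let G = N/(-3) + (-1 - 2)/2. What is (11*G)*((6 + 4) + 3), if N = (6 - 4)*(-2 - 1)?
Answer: 143/2 ≈ 71.500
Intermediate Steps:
N = -6 (N = 2*(-3) = -6)
G = 1/2 (G = -6/(-3) + (-1 - 2)/2 = -6*(-1/3) - 3*1/2 = 2 - 3/2 = 1/2 ≈ 0.50000)
(11*G)*((6 + 4) + 3) = (11*(1/2))*((6 + 4) + 3) = 11*(10 + 3)/2 = (11/2)*13 = 143/2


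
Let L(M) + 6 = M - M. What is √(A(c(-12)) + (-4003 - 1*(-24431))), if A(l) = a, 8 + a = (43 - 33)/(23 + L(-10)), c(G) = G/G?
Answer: 5*√236062/17 ≈ 142.90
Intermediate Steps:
c(G) = 1
L(M) = -6 (L(M) = -6 + (M - M) = -6 + 0 = -6)
a = -126/17 (a = -8 + (43 - 33)/(23 - 6) = -8 + 10/17 = -126/17 ≈ -7.4118)
A(l) = -126/17
√(A(c(-12)) + (-4003 - 1*(-24431))) = √(-126/17 + (-4003 - 1*(-24431))) = √(-126/17 + (-4003 + 24431)) = √(-126/17 + 20428) = √(347150/17) = 5*√236062/17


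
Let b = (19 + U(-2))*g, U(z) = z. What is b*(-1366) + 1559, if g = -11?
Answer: 257001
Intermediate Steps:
b = -187 (b = (19 - 2)*(-11) = 17*(-11) = -187)
b*(-1366) + 1559 = -187*(-1366) + 1559 = 255442 + 1559 = 257001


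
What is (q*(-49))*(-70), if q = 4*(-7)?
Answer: -96040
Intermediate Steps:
q = -28
(q*(-49))*(-70) = -28*(-49)*(-70) = 1372*(-70) = -96040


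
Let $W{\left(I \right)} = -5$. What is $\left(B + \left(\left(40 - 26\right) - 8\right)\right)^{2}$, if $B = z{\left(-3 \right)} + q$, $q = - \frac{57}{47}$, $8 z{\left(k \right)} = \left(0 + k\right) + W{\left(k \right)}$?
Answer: $\frac{31684}{2209} \approx 14.343$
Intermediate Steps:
$z{\left(k \right)} = - \frac{5}{8} + \frac{k}{8}$ ($z{\left(k \right)} = \frac{\left(0 + k\right) - 5}{8} = \frac{k - 5}{8} = \frac{-5 + k}{8} = - \frac{5}{8} + \frac{k}{8}$)
$q = - \frac{57}{47}$ ($q = \left(-57\right) \frac{1}{47} = - \frac{57}{47} \approx -1.2128$)
$B = - \frac{104}{47}$ ($B = \left(- \frac{5}{8} + \frac{1}{8} \left(-3\right)\right) - \frac{57}{47} = \left(- \frac{5}{8} - \frac{3}{8}\right) - \frac{57}{47} = -1 - \frac{57}{47} = - \frac{104}{47} \approx -2.2128$)
$\left(B + \left(\left(40 - 26\right) - 8\right)\right)^{2} = \left(- \frac{104}{47} + \left(\left(40 - 26\right) - 8\right)\right)^{2} = \left(- \frac{104}{47} + \left(14 - 8\right)\right)^{2} = \left(- \frac{104}{47} + 6\right)^{2} = \left(\frac{178}{47}\right)^{2} = \frac{31684}{2209}$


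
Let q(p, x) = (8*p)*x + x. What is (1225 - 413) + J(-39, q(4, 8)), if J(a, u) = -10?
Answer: 802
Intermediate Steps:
q(p, x) = x + 8*p*x (q(p, x) = 8*p*x + x = x + 8*p*x)
(1225 - 413) + J(-39, q(4, 8)) = (1225 - 413) - 10 = 812 - 10 = 802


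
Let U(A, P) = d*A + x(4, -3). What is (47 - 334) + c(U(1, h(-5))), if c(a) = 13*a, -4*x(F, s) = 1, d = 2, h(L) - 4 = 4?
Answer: -1057/4 ≈ -264.25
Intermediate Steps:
h(L) = 8 (h(L) = 4 + 4 = 8)
x(F, s) = -¼ (x(F, s) = -¼*1 = -¼)
U(A, P) = -¼ + 2*A (U(A, P) = 2*A - ¼ = -¼ + 2*A)
(47 - 334) + c(U(1, h(-5))) = (47 - 334) + 13*(-¼ + 2*1) = -287 + 13*(-¼ + 2) = -287 + 13*(7/4) = -287 + 91/4 = -1057/4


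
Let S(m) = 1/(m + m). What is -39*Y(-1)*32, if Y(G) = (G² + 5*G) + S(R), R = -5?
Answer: 25584/5 ≈ 5116.8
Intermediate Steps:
S(m) = 1/(2*m)
Y(G) = -⅒ + G² + 5*G (Y(G) = (G² + 5*G) + (½)/(-5) = (G² + 5*G) + (½)*(-⅕) = (G² + 5*G) - ⅒ = -⅒ + G² + 5*G)
-39*Y(-1)*32 = -39*(-⅒ + (-1)² + 5*(-1))*32 = -39*(-⅒ + 1 - 5)*32 = -39*(-41/10)*32 = (1599/10)*32 = 25584/5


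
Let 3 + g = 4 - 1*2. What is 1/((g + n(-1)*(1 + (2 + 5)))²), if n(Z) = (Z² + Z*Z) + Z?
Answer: 1/49 ≈ 0.020408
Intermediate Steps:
g = -1 (g = -3 + (4 - 1*2) = -3 + (4 - 2) = -3 + 2 = -1)
n(Z) = Z + 2*Z² (n(Z) = (Z² + Z²) + Z = 2*Z² + Z = Z + 2*Z²)
1/((g + n(-1)*(1 + (2 + 5)))²) = 1/((-1 + (-(1 + 2*(-1)))*(1 + (2 + 5)))²) = 1/((-1 + (-(1 - 2))*(1 + 7))²) = 1/((-1 - 1*(-1)*8)²) = 1/((-1 + 1*8)²) = 1/((-1 + 8)²) = 1/(7²) = 1/49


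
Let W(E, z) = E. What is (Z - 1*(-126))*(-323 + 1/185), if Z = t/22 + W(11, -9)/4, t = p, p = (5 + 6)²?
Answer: -16043949/370 ≈ -43362.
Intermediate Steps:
p = 121 (p = 11² = 121)
t = 121
Z = 33/4 (Z = 121/22 + 11/4 = 121*(1/22) + 11*(¼) = 11/2 + 11/4 = 33/4 ≈ 8.2500)
(Z - 1*(-126))*(-323 + 1/185) = (33/4 - 1*(-126))*(-323 + 1/185) = (33/4 + 126)*(-323 + 1/185) = (537/4)*(-59754/185) = -16043949/370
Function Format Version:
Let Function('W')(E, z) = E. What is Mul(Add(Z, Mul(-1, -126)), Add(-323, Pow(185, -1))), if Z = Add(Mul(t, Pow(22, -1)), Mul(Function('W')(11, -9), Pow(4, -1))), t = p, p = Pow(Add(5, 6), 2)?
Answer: Rational(-16043949, 370) ≈ -43362.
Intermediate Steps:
p = 121 (p = Pow(11, 2) = 121)
t = 121
Z = Rational(33, 4) (Z = Add(Mul(121, Pow(22, -1)), Mul(11, Pow(4, -1))) = Add(Mul(121, Rational(1, 22)), Mul(11, Rational(1, 4))) = Add(Rational(11, 2), Rational(11, 4)) = Rational(33, 4) ≈ 8.2500)
Mul(Add(Z, Mul(-1, -126)), Add(-323, Pow(185, -1))) = Mul(Add(Rational(33, 4), Mul(-1, -126)), Add(-323, Pow(185, -1))) = Mul(Add(Rational(33, 4), 126), Add(-323, Rational(1, 185))) = Mul(Rational(537, 4), Rational(-59754, 185)) = Rational(-16043949, 370)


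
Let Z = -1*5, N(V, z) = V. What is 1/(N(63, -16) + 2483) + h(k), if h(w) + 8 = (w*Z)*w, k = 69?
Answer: -60627897/2546 ≈ -23813.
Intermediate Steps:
Z = -5
h(w) = -8 - 5*w² (h(w) = -8 + (w*(-5))*w = -8 + (-5*w)*w = -8 - 5*w²)
1/(N(63, -16) + 2483) + h(k) = 1/(63 + 2483) + (-8 - 5*69²) = 1/2546 + (-8 - 5*4761) = 1/2546 + (-8 - 23805) = 1/2546 - 23813 = -60627897/2546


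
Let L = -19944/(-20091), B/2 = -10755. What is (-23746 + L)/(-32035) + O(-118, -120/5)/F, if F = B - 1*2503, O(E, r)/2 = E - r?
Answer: 104294270766/139235418355 ≈ 0.74905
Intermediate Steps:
B = -21510 (B = 2*(-10755) = -21510)
O(E, r) = -2*r + 2*E (O(E, r) = 2*(E - r) = -2*r + 2*E)
L = 6648/6697 (L = -19944*(-1/20091) = 6648/6697 ≈ 0.99268)
F = -24013 (F = -21510 - 1*2503 = -21510 - 2503 = -24013)
(-23746 + L)/(-32035) + O(-118, -120/5)/F = (-23746 + 6648/6697)/(-32035) + (-(-240)/5 + 2*(-118))/(-24013) = -159020314/6697*(-1/32035) + (-(-240)/5 - 236)*(-1/24013) = 159020314/214538395 + (-2*(-24) - 236)*(-1/24013) = 159020314/214538395 + (48 - 236)*(-1/24013) = 159020314/214538395 - 188*(-1/24013) = 159020314/214538395 + 188/24013 = 104294270766/139235418355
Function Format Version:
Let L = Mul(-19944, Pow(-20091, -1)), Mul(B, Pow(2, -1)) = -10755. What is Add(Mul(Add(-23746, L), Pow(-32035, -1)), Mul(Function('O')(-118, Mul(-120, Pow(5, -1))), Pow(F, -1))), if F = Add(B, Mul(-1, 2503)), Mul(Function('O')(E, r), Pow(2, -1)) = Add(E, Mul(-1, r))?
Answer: Rational(104294270766, 139235418355) ≈ 0.74905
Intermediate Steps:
B = -21510 (B = Mul(2, -10755) = -21510)
Function('O')(E, r) = Add(Mul(-2, r), Mul(2, E)) (Function('O')(E, r) = Mul(2, Add(E, Mul(-1, r))) = Add(Mul(-2, r), Mul(2, E)))
L = Rational(6648, 6697) (L = Mul(-19944, Rational(-1, 20091)) = Rational(6648, 6697) ≈ 0.99268)
F = -24013 (F = Add(-21510, Mul(-1, 2503)) = Add(-21510, -2503) = -24013)
Add(Mul(Add(-23746, L), Pow(-32035, -1)), Mul(Function('O')(-118, Mul(-120, Pow(5, -1))), Pow(F, -1))) = Add(Mul(Add(-23746, Rational(6648, 6697)), Pow(-32035, -1)), Mul(Add(Mul(-2, Mul(-120, Pow(5, -1))), Mul(2, -118)), Pow(-24013, -1))) = Add(Mul(Rational(-159020314, 6697), Rational(-1, 32035)), Mul(Add(Mul(-2, Mul(-120, Rational(1, 5))), -236), Rational(-1, 24013))) = Add(Rational(159020314, 214538395), Mul(Add(Mul(-2, -24), -236), Rational(-1, 24013))) = Add(Rational(159020314, 214538395), Mul(Add(48, -236), Rational(-1, 24013))) = Add(Rational(159020314, 214538395), Mul(-188, Rational(-1, 24013))) = Add(Rational(159020314, 214538395), Rational(188, 24013)) = Rational(104294270766, 139235418355)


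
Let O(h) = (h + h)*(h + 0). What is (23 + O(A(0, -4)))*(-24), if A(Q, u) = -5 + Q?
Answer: -1752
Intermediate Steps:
O(h) = 2*h² (O(h) = (2*h)*h = 2*h²)
(23 + O(A(0, -4)))*(-24) = (23 + 2*(-5 + 0)²)*(-24) = (23 + 2*(-5)²)*(-24) = (23 + 2*25)*(-24) = (23 + 50)*(-24) = 73*(-24) = -1752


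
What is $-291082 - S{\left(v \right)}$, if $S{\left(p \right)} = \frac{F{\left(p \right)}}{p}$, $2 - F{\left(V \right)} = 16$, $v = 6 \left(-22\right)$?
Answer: $- \frac{19211419}{66} \approx -2.9108 \cdot 10^{5}$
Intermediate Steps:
$v = -132$
$F{\left(V \right)} = -14$ ($F{\left(V \right)} = 2 - 16 = -14$)
$S{\left(p \right)} = - \frac{14}{p}$
$-291082 - S{\left(v \right)} = -291082 - - \frac{14}{-132} = -291082 - \left(-14\right) \left(- \frac{1}{132}\right) = -291082 - \frac{7}{66} = - \frac{19211419}{66}$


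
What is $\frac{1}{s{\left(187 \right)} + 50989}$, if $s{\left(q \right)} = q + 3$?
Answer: $\frac{1}{51179} \approx 1.9539 \cdot 10^{-5}$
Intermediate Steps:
$s{\left(q \right)} = 3 + q$
$\frac{1}{s{\left(187 \right)} + 50989} = \frac{1}{\left(3 + 187\right) + 50989} = \frac{1}{190 + 50989} = \frac{1}{51179}$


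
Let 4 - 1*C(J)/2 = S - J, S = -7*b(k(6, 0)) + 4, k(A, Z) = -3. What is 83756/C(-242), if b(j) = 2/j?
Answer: -62817/370 ≈ -169.78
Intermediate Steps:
S = 26/3 (S = -14/(-3) + 4 = -14*(-1)/3 + 4 = -7*(-⅔) + 4 = 14/3 + 4 = 26/3 ≈ 8.6667)
C(J) = -28/3 + 2*J (C(J) = 8 - 2*(26/3 - J) = 8 + (-52/3 + 2*J) = -28/3 + 2*J)
83756/C(-242) = 83756/(-28/3 + 2*(-242)) = 83756/(-28/3 - 484) = 83756/(-1480/3) = 83756*(-3/1480) = -62817/370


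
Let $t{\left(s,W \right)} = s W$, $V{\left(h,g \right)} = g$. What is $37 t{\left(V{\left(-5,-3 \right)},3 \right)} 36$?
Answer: $-11988$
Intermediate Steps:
$t{\left(s,W \right)} = W s$
$37 t{\left(V{\left(-5,-3 \right)},3 \right)} 36 = 37 \cdot 3 \left(-3\right) 36 = 37 \left(-9\right) 36 = \left(-333\right) 36 = -11988$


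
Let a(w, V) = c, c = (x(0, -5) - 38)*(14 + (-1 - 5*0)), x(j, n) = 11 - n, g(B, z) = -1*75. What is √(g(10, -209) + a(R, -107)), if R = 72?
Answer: 19*I ≈ 19.0*I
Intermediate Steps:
g(B, z) = -75
c = -286 (c = ((11 - 1*(-5)) - 38)*(14 + (-1 - 5*0)) = ((11 + 5) - 38)*(14 + (-1 + 0)) = (16 - 38)*(14 - 1) = -22*13 = -286)
a(w, V) = -286
√(g(10, -209) + a(R, -107)) = √(-75 - 286) = √(-361) = 19*I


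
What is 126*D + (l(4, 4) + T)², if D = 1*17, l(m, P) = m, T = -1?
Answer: 2151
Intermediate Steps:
D = 17
126*D + (l(4, 4) + T)² = 126*17 + (4 - 1)² = 2142 + 3² = 2142 + 9 = 2151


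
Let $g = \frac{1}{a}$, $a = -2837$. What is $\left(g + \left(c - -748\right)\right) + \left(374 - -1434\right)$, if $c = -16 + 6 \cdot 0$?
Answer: $\frac{7205979}{2837} \approx 2540.0$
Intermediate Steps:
$c = -16$ ($c = -16 + 0 = -16$)
$g = - \frac{1}{2837}$ ($g = \frac{1}{-2837} = - \frac{1}{2837} \approx -0.00035249$)
$\left(g + \left(c - -748\right)\right) + \left(374 - -1434\right) = \left(- \frac{1}{2837} - -732\right) + \left(374 - -1434\right) = \left(- \frac{1}{2837} + \left(-16 + 748\right)\right) + \left(374 + 1434\right) = \left(- \frac{1}{2837} + 732\right) + 1808 = \frac{2076683}{2837} + 1808 = \frac{7205979}{2837}$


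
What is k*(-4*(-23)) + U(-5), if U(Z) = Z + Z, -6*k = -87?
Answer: 1324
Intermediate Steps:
k = 29/2 (k = -⅙*(-87) = 29/2 ≈ 14.500)
U(Z) = 2*Z
k*(-4*(-23)) + U(-5) = 29*(-4*(-23))/2 + 2*(-5) = (29/2)*92 - 10 = 1334 - 10 = 1324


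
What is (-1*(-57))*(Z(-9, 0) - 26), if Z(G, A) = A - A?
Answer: -1482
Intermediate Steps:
Z(G, A) = 0
(-1*(-57))*(Z(-9, 0) - 26) = (-1*(-57))*(0 - 26) = 57*(-26) = -1482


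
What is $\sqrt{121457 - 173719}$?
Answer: $i \sqrt{52262} \approx 228.61 i$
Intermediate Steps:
$\sqrt{121457 - 173719} = \sqrt{-52262} = i \sqrt{52262}$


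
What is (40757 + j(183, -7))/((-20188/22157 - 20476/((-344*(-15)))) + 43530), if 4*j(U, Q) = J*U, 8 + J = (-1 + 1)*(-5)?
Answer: 1154476969230/1244058066697 ≈ 0.92799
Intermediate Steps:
J = -8 (J = -8 + (-1 + 1)*(-5) = -8 + 0*(-5) = -8 + 0 = -8)
j(U, Q) = -2*U (j(U, Q) = (-8*U)/4 = -2*U)
(40757 + j(183, -7))/((-20188/22157 - 20476/((-344*(-15)))) + 43530) = (40757 - 2*183)/((-20188/22157 - 20476/((-344*(-15)))) + 43530) = (40757 - 366)/((-20188*1/22157 - 20476/5160) + 43530) = 40391/((-20188/22157 - 20476*1/5160) + 43530) = 40391/((-20188/22157 - 5119/1290) + 43530) = 40391/(-139464203/28582530 + 43530) = 40391/(1244058066697/28582530) = 40391*(28582530/1244058066697) = 1154476969230/1244058066697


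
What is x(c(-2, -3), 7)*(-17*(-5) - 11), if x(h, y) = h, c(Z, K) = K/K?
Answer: 74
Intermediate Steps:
c(Z, K) = 1
x(c(-2, -3), 7)*(-17*(-5) - 11) = 1*(-17*(-5) - 11) = 1*(85 - 11) = 1*74 = 74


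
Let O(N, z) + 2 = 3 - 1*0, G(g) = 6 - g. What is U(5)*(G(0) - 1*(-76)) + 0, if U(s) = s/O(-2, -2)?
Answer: 410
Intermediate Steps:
O(N, z) = 1 (O(N, z) = -2 + (3 - 1*0) = -2 + (3 + 0) = -2 + 3 = 1)
U(s) = s (U(s) = s/1 = s*1 = s)
U(5)*(G(0) - 1*(-76)) + 0 = 5*((6 - 1*0) - 1*(-76)) + 0 = 5*((6 + 0) + 76) + 0 = 5*(6 + 76) + 0 = 5*82 + 0 = 410 + 0 = 410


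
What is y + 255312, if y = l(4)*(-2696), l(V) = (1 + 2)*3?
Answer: 231048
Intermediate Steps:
l(V) = 9 (l(V) = 3*3 = 9)
y = -24264 (y = 9*(-2696) = -24264)
y + 255312 = -24264 + 255312 = 231048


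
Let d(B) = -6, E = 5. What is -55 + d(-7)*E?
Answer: -85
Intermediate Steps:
-55 + d(-7)*E = -55 - 6*5 = -55 - 30 = -85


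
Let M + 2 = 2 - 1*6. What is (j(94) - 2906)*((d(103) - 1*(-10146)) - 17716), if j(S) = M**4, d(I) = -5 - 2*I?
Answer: 12527410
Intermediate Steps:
M = -6 (M = -2 + (2 - 1*6) = -2 + (2 - 6) = -2 - 4 = -6)
j(S) = 1296 (j(S) = (-6)**4 = 1296)
(j(94) - 2906)*((d(103) - 1*(-10146)) - 17716) = (1296 - 2906)*(((-5 - 2*103) - 1*(-10146)) - 17716) = -1610*(((-5 - 206) + 10146) - 17716) = -1610*((-211 + 10146) - 17716) = -1610*(9935 - 17716) = -1610*(-7781) = 12527410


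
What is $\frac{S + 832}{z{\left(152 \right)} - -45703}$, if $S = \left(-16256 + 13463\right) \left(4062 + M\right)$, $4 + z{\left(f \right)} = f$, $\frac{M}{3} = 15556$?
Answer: $- \frac{141688058}{45851} \approx -3090.2$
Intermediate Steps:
$M = 46668$ ($M = 3 \cdot 15556 = 46668$)
$z{\left(f \right)} = -4 + f$
$S = -141688890$ ($S = \left(-16256 + 13463\right) \left(4062 + 46668\right) = \left(-2793\right) 50730 = -141688890$)
$\frac{S + 832}{z{\left(152 \right)} - -45703} = \frac{-141688890 + 832}{\left(-4 + 152\right) - -45703} = - \frac{141688058}{148 + 45703} = - \frac{141688058}{45851}$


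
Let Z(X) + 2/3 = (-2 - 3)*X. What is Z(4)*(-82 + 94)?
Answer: -248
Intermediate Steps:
Z(X) = -⅔ - 5*X (Z(X) = -⅔ + (-2 - 3)*X = -⅔ - 5*X)
Z(4)*(-82 + 94) = (-⅔ - 5*4)*(-82 + 94) = (-⅔ - 20)*12 = -62/3*12 = -248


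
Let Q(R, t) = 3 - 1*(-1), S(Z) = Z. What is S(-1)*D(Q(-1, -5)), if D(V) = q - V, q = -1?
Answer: 5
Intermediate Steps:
Q(R, t) = 4 (Q(R, t) = 3 + 1 = 4)
D(V) = -1 - V
S(-1)*D(Q(-1, -5)) = -(-1 - 1*4) = -(-1 - 4) = -1*(-5) = 5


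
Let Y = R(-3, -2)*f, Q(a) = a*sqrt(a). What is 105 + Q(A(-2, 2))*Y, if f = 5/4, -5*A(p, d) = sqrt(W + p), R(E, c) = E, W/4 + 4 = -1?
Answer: 105 - 3*sqrt(5)*22**(3/4)*(-I)**(3/2)/20 ≈ 107.41 + 2.4092*I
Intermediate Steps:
W = -20 (W = -16 + 4*(-1) = -16 - 4 = -20)
A(p, d) = -sqrt(-20 + p)/5
f = 5/4 (f = 5*(1/4) = 5/4 ≈ 1.2500)
Q(a) = a**(3/2)
Y = -15/4 (Y = -3*5/4 = -15/4 ≈ -3.7500)
105 + Q(A(-2, 2))*Y = 105 + (-sqrt(-20 - 2)/5)**(3/2)*(-15/4) = 105 + (-I*sqrt(22)/5)**(3/2)*(-15/4) = 105 + (sqrt(5)*22**(3/4)*(-I)**(3/2)/25)*(-15/4) = 105 - 3*sqrt(5)*22**(3/4)*(-I)**(3/2)/20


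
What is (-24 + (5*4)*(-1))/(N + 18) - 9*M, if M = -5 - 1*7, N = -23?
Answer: 584/5 ≈ 116.80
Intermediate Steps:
M = -12 (M = -5 - 7 = -12)
(-24 + (5*4)*(-1))/(N + 18) - 9*M = (-24 + (5*4)*(-1))/(-23 + 18) - 9*(-12) = (-24 + 20*(-1))/(-5) + 108 = (-24 - 20)*(-⅕) + 108 = -44*(-⅕) + 108 = 44/5 + 108 = 584/5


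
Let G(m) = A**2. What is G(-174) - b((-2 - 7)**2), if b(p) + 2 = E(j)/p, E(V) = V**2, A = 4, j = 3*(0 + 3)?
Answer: 17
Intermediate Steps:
j = 9 (j = 3*3 = 9)
b(p) = -2 + 81/p (b(p) = -2 + 9**2/p = -2 + 81/p)
G(m) = 16 (G(m) = 4**2 = 16)
G(-174) - b((-2 - 7)**2) = 16 - (-2 + 81/((-2 - 7)**2)) = 16 - (-2 + 81/((-9)**2)) = 16 - (-2 + 81/81) = 16 - (-2 + 81*(1/81)) = 16 - (-2 + 1) = 16 - 1*(-1) = 16 + 1 = 17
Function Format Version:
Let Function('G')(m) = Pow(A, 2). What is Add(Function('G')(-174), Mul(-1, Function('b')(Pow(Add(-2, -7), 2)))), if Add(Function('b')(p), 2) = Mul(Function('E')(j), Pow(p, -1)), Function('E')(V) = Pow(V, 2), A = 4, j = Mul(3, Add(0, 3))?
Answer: 17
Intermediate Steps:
j = 9 (j = Mul(3, 3) = 9)
Function('b')(p) = Add(-2, Mul(81, Pow(p, -1))) (Function('b')(p) = Add(-2, Mul(Pow(9, 2), Pow(p, -1))) = Add(-2, Mul(81, Pow(p, -1))))
Function('G')(m) = 16 (Function('G')(m) = Pow(4, 2) = 16)
Add(Function('G')(-174), Mul(-1, Function('b')(Pow(Add(-2, -7), 2)))) = Add(16, Mul(-1, Add(-2, Mul(81, Pow(Pow(Add(-2, -7), 2), -1))))) = Add(16, Mul(-1, Add(-2, Mul(81, Pow(Pow(-9, 2), -1))))) = Add(16, Mul(-1, Add(-2, Mul(81, Pow(81, -1))))) = Add(16, Mul(-1, Add(-2, Mul(81, Rational(1, 81))))) = Add(16, Mul(-1, Add(-2, 1))) = Add(16, Mul(-1, -1)) = Add(16, 1) = 17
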